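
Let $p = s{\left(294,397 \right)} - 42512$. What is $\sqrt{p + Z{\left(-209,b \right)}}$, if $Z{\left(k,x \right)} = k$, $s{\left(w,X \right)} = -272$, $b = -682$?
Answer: $3 i \sqrt{4777} \approx 207.35 i$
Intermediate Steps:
$p = -42784$ ($p = -272 - 42512 = -42784$)
$\sqrt{p + Z{\left(-209,b \right)}} = \sqrt{-42784 - 209} = \sqrt{-42993} = 3 i \sqrt{4777}$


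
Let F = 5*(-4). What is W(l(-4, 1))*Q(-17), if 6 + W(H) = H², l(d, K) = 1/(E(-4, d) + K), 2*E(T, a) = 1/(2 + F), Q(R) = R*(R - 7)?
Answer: -2470032/1225 ≈ -2016.4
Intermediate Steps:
Q(R) = R*(-7 + R)
F = -20
E(T, a) = -1/36 (E(T, a) = 1/(2*(2 - 20)) = (½)/(-18) = (½)*(-1/18) = -1/36)
l(d, K) = 1/(-1/36 + K)
W(H) = -6 + H²
W(l(-4, 1))*Q(-17) = (-6 + (36/(-1 + 36*1))²)*(-17*(-7 - 17)) = (-6 + (36/(-1 + 36))²)*(-17*(-24)) = (-6 + (36/35)²)*408 = (-6 + 1296/1225)*408 = -6054/1225*408 = -2470032/1225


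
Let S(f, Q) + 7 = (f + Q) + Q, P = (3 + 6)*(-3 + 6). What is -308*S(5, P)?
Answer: -16016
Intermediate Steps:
P = 27 (P = 9*3 = 27)
S(f, Q) = -7 + f + 2*Q (S(f, Q) = -7 + ((f + Q) + Q) = -7 + ((Q + f) + Q) = -7 + (f + 2*Q) = -7 + f + 2*Q)
-308*S(5, P) = -308*(-7 + 5 + 2*27) = -308*(-7 + 5 + 54) = -308*52 = -16016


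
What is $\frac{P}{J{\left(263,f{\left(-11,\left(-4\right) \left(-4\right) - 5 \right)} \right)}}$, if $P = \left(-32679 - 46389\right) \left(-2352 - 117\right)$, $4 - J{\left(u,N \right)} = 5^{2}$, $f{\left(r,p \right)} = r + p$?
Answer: $- \frac{65072964}{7} \approx -9.2961 \cdot 10^{6}$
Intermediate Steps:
$f{\left(r,p \right)} = p + r$
$J{\left(u,N \right)} = -21$ ($J{\left(u,N \right)} = 4 - 5^{2} = 4 - 25 = -21$)
$P = 195218892$ ($P = \left(-79068\right) \left(-2469\right) = 195218892$)
$\frac{P}{J{\left(263,f{\left(-11,\left(-4\right) \left(-4\right) - 5 \right)} \right)}} = \frac{195218892}{-21} = 195218892 \left(- \frac{1}{21}\right) = - \frac{65072964}{7}$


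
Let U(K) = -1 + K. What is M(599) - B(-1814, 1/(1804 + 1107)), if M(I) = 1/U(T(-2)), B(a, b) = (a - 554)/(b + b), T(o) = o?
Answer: 10339871/3 ≈ 3.4466e+6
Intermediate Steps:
B(a, b) = (-554 + a)/(2*b) (B(a, b) = (-554 + a)/((2*b)) = (-554 + a)*(1/(2*b)) = (-554 + a)/(2*b))
M(I) = -⅓ (M(I) = 1/(-1 - 2) = 1/(-3) = -⅓)
M(599) - B(-1814, 1/(1804 + 1107)) = -⅓ - (-554 - 1814)/(2*(1/(1804 + 1107))) = -⅓ - (-2368)/(2*(1/2911)) = -⅓ - (-2368)/(2*1/2911) = -⅓ - 2911*(-2368)/2 = -⅓ - 1*(-3446624) = -⅓ + 3446624 = 10339871/3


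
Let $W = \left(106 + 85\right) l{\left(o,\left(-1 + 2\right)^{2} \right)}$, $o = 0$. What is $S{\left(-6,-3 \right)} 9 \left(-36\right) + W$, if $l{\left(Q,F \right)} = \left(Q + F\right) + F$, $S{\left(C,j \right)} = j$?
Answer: $1354$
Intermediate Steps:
$l{\left(Q,F \right)} = Q + 2 F$ ($l{\left(Q,F \right)} = \left(F + Q\right) + F = Q + 2 F$)
$W = 382$ ($W = \left(106 + 85\right) \left(0 + 2 \left(-1 + 2\right)^{2}\right) = 191 \left(0 + 2 \cdot 1^{2}\right) = 191 \left(0 + 2 \cdot 1\right) = 191 \left(0 + 2\right) = 191 \cdot 2 = 382$)
$S{\left(-6,-3 \right)} 9 \left(-36\right) + W = \left(-3\right) 9 \left(-36\right) + 382 = \left(-27\right) \left(-36\right) + 382 = 972 + 382 = 1354$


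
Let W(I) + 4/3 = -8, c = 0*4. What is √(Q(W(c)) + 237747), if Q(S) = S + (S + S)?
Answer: √237719 ≈ 487.56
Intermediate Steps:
c = 0
W(I) = -28/3 (W(I) = -4/3 - 8 = -28/3)
Q(S) = 3*S (Q(S) = S + 2*S = 3*S)
√(Q(W(c)) + 237747) = √(3*(-28/3) + 237747) = √(-28 + 237747) = √237719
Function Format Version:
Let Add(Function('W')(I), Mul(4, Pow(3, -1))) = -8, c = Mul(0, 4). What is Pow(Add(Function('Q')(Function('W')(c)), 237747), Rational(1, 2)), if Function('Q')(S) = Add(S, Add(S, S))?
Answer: Pow(237719, Rational(1, 2)) ≈ 487.56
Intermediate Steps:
c = 0
Function('W')(I) = Rational(-28, 3) (Function('W')(I) = Add(Rational(-4, 3), -8) = Rational(-28, 3))
Function('Q')(S) = Mul(3, S) (Function('Q')(S) = Add(S, Mul(2, S)) = Mul(3, S))
Pow(Add(Function('Q')(Function('W')(c)), 237747), Rational(1, 2)) = Pow(Add(Mul(3, Rational(-28, 3)), 237747), Rational(1, 2)) = Pow(Add(-28, 237747), Rational(1, 2)) = Pow(237719, Rational(1, 2))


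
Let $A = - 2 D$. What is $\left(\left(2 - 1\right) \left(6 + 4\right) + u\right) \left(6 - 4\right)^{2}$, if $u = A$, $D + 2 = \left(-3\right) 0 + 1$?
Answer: $48$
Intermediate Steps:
$D = -1$ ($D = -2 + \left(\left(-3\right) 0 + 1\right) = -2 + \left(0 + 1\right) = -2 + 1 = -1$)
$A = 2$ ($A = \left(-2\right) \left(-1\right) = 2$)
$u = 2$
$\left(\left(2 - 1\right) \left(6 + 4\right) + u\right) \left(6 - 4\right)^{2} = \left(\left(2 - 1\right) \left(6 + 4\right) + 2\right) \left(6 - 4\right)^{2} = \left(\left(2 - 1\right) 10 + 2\right) 2^{2} = \left(1 \cdot 10 + 2\right) 4 = \left(10 + 2\right) 4 = 12 \cdot 4 = 48$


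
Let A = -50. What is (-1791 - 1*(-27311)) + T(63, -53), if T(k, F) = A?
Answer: 25470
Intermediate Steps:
T(k, F) = -50
(-1791 - 1*(-27311)) + T(63, -53) = (-1791 - 1*(-27311)) - 50 = (-1791 + 27311) - 50 = 25520 - 50 = 25470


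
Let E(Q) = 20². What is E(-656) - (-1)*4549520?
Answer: 4549920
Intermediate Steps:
E(Q) = 400
E(-656) - (-1)*4549520 = 400 - (-1)*4549520 = 400 - 1*(-4549520) = 400 + 4549520 = 4549920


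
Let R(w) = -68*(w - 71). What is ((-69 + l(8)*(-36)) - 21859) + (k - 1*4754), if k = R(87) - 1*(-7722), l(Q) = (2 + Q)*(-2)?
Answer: -19328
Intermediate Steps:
l(Q) = -4 - 2*Q
R(w) = 4828 - 68*w (R(w) = -68*(-71 + w) = 4828 - 68*w)
k = 6634 (k = (4828 - 68*87) - 1*(-7722) = (4828 - 5916) + 7722 = -1088 + 7722 = 6634)
((-69 + l(8)*(-36)) - 21859) + (k - 1*4754) = ((-69 + (-4 - 2*8)*(-36)) - 21859) + (6634 - 1*4754) = ((-69 + (-4 - 16)*(-36)) - 21859) + (6634 - 4754) = ((-69 - 20*(-36)) - 21859) + 1880 = ((-69 + 720) - 21859) + 1880 = (651 - 21859) + 1880 = -21208 + 1880 = -19328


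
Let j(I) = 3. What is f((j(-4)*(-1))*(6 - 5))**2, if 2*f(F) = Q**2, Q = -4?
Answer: 64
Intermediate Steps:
f(F) = 8 (f(F) = (1/2)*(-4)**2 = (1/2)*16 = 8)
f((j(-4)*(-1))*(6 - 5))**2 = 8**2 = 64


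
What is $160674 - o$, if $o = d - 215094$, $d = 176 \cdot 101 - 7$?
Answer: $357999$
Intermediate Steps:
$d = 17769$ ($d = 17776 - 7 = 17769$)
$o = -197325$ ($o = 17769 - 215094 = -197325$)
$160674 - o = 160674 - -197325 = 160674 + 197325 = 357999$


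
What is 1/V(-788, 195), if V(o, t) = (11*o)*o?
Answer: 1/6830384 ≈ 1.4640e-7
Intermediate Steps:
V(o, t) = 11*o**2
1/V(-788, 195) = 1/(11*(-788)**2) = 1/(11*620944) = 1/6830384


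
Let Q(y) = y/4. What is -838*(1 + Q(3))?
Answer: -2933/2 ≈ -1466.5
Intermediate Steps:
Q(y) = y/4 (Q(y) = y*(¼) = y/4)
-838*(1 + Q(3)) = -838*(1 + (¼)*3) = -838*(1 + ¾) = -2933/2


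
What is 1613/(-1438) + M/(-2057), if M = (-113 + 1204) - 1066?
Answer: -3353891/2957966 ≈ -1.1339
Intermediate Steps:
M = 25 (M = 1091 - 1066 = 25)
1613/(-1438) + M/(-2057) = 1613/(-1438) + 25/(-2057) = 1613*(-1/1438) + 25*(-1/2057) = -1613/1438 - 25/2057 = -3353891/2957966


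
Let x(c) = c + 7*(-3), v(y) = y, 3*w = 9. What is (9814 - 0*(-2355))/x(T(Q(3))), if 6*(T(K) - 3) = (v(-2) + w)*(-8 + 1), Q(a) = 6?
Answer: -58884/115 ≈ -512.04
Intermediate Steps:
w = 3 (w = (1/3)*9 = 3)
T(K) = 11/6 (T(K) = 3 + ((-2 + 3)*(-8 + 1))/6 = 3 + (1*(-7))/6 = 3 + (1/6)*(-7) = 3 - 7/6 = 11/6)
x(c) = -21 + c (x(c) = c - 21 = -21 + c)
(9814 - 0*(-2355))/x(T(Q(3))) = (9814 - 0*(-2355))/(-21 + 11/6) = (9814 - 1*0)/(-115/6) = (9814 + 0)*(-6/115) = 9814*(-6/115) = -58884/115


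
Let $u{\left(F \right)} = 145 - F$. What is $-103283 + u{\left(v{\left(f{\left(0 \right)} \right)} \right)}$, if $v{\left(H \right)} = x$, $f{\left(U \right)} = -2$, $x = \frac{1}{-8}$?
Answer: $- \frac{825103}{8} \approx -1.0314 \cdot 10^{5}$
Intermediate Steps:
$x = - \frac{1}{8} \approx -0.125$
$v{\left(H \right)} = - \frac{1}{8}$
$-103283 + u{\left(v{\left(f{\left(0 \right)} \right)} \right)} = -103283 + \left(145 - - \frac{1}{8}\right) = -103283 + \left(145 + \frac{1}{8}\right) = -103283 + \frac{1161}{8} = - \frac{825103}{8}$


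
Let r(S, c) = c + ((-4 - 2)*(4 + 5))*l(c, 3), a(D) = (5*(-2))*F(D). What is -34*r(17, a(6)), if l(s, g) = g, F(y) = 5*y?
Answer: 15708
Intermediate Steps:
a(D) = -50*D (a(D) = (5*(-2))*(5*D) = -50*D)
r(S, c) = -162 + c (r(S, c) = c + ((-4 - 2)*(4 + 5))*3 = c - 6*9*3 = c - 54*3 = c - 162 = -162 + c)
-34*r(17, a(6)) = -34*(-162 - 50*6) = -34*(-162 - 300) = -34*(-462) = 15708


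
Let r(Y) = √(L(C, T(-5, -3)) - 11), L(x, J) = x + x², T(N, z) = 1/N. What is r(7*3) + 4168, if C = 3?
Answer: 4169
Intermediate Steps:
r(Y) = 1 (r(Y) = √(3*(1 + 3) - 11) = √(3*4 - 11) = √(12 - 11) = √1 = 1)
r(7*3) + 4168 = 1 + 4168 = 4169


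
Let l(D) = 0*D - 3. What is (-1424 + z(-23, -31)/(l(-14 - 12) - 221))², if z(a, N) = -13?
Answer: 101737395369/50176 ≈ 2.0276e+6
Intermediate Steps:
l(D) = -3 (l(D) = 0 - 3 = -3)
(-1424 + z(-23, -31)/(l(-14 - 12) - 221))² = (-1424 - 13/(-3 - 221))² = (-1424 - 13/(-224))² = (-1424 - 13*(-1/224))² = (-1424 + 13/224)² = (-318963/224)² = 101737395369/50176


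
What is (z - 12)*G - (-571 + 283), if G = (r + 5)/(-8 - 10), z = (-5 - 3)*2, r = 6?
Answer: 2746/9 ≈ 305.11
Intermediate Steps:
z = -16 (z = -8*2 = -16)
G = -11/18 (G = (6 + 5)/(-8 - 10) = 11/(-18) = 11*(-1/18) = -11/18 ≈ -0.61111)
(z - 12)*G - (-571 + 283) = (-16 - 12)*(-11/18) - (-571 + 283) = -28*(-11/18) - 1*(-288) = 154/9 + 288 = 2746/9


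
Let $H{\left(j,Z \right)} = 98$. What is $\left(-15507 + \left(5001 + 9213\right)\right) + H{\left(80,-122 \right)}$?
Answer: $-1195$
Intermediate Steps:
$\left(-15507 + \left(5001 + 9213\right)\right) + H{\left(80,-122 \right)} = \left(-15507 + \left(5001 + 9213\right)\right) + 98 = \left(-15507 + 14214\right) + 98 = -1293 + 98 = -1195$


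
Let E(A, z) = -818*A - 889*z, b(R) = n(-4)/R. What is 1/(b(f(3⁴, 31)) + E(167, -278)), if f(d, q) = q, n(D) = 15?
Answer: 31/3426631 ≈ 9.0468e-6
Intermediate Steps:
b(R) = 15/R
E(A, z) = -889*z - 818*A
1/(b(f(3⁴, 31)) + E(167, -278)) = 1/(15/31 + (-889*(-278) - 818*167)) = 1/(15*(1/31) + (247142 - 136606)) = 1/(15/31 + 110536) = 1/(3426631/31) = 31/3426631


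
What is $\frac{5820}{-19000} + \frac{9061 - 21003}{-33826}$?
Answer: $\frac{750767}{16067350} \approx 0.046726$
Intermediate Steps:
$\frac{5820}{-19000} + \frac{9061 - 21003}{-33826} = 5820 \left(- \frac{1}{19000}\right) + \left(9061 - 21003\right) \left(- \frac{1}{33826}\right) = - \frac{291}{950} - - \frac{5971}{16913} = - \frac{291}{950} + \frac{5971}{16913} = \frac{750767}{16067350}$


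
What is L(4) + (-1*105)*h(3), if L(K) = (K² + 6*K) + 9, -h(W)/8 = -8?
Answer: -6671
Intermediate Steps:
h(W) = 64 (h(W) = -8*(-8) = 64)
L(K) = 9 + K² + 6*K
L(4) + (-1*105)*h(3) = (9 + 4² + 6*4) - 1*105*64 = (9 + 16 + 24) - 105*64 = 49 - 6720 = -6671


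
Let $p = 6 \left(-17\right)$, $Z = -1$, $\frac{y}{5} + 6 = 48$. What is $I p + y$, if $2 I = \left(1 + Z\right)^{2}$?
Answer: $210$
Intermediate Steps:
$y = 210$ ($y = -30 + 5 \cdot 48 = -30 + 240 = 210$)
$p = -102$
$I = 0$ ($I = \frac{\left(1 - 1\right)^{2}}{2} = \frac{0^{2}}{2} = \frac{1}{2} \cdot 0 = 0$)
$I p + y = 0 \left(-102\right) + 210 = 0 + 210 = 210$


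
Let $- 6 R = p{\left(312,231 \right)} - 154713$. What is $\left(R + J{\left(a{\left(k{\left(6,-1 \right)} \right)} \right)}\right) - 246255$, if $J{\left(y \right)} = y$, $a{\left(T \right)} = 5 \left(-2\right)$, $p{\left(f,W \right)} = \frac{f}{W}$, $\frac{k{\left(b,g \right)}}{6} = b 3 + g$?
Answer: $- \frac{101861633}{462} \approx -2.2048 \cdot 10^{5}$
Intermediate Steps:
$k{\left(b,g \right)} = 6 g + 18 b$ ($k{\left(b,g \right)} = 6 \left(b 3 + g\right) = 6 \left(3 b + g\right) = 6 \left(g + 3 b\right) = 6 g + 18 b$)
$a{\left(T \right)} = -10$
$R = \frac{11912797}{462}$ ($R = - \frac{\frac{312}{231} - 154713}{6} = - \frac{312 \cdot \frac{1}{231} - 154713}{6} = - \frac{\frac{104}{77} - 154713}{6} = \left(- \frac{1}{6}\right) \left(- \frac{11912797}{77}\right) = \frac{11912797}{462} \approx 25785.0$)
$\left(R + J{\left(a{\left(k{\left(6,-1 \right)} \right)} \right)}\right) - 246255 = \left(\frac{11912797}{462} - 10\right) - 246255 = \frac{11908177}{462} - 246255 = - \frac{101861633}{462}$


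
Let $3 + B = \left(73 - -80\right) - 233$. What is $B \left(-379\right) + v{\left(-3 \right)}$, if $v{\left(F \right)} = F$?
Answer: $31454$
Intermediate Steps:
$B = -83$ ($B = -3 + \left(\left(73 - -80\right) - 233\right) = -3 + \left(\left(73 + 80\right) - 233\right) = -3 + \left(153 - 233\right) = -3 - 80 = -83$)
$B \left(-379\right) + v{\left(-3 \right)} = \left(-83\right) \left(-379\right) - 3 = 31457 - 3 = 31454$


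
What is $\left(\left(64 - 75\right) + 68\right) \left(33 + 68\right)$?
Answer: $5757$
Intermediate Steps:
$\left(\left(64 - 75\right) + 68\right) \left(33 + 68\right) = \left(\left(64 - 75\right) + 68\right) 101 = \left(-11 + 68\right) 101 = 57 \cdot 101 = 5757$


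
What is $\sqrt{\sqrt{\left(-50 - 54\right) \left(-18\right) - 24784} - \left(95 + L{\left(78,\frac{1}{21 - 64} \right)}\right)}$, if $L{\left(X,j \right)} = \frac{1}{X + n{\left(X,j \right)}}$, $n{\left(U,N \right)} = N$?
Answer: $\frac{\sqrt{-1068192034 + 89940872 i \sqrt{358}}}{3353} \approx 6.4693 + 11.699 i$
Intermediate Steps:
$L{\left(X,j \right)} = \frac{1}{X + j}$
$\sqrt{\sqrt{\left(-50 - 54\right) \left(-18\right) - 24784} - \left(95 + L{\left(78,\frac{1}{21 - 64} \right)}\right)} = \sqrt{\sqrt{\left(-50 - 54\right) \left(-18\right) - 24784} - \left(95 + \frac{1}{78 + \frac{1}{21 - 64}}\right)} = \sqrt{\sqrt{\left(-104\right) \left(-18\right) - 24784} - \left(95 + \frac{1}{78 + \frac{1}{-43}}\right)} = \sqrt{\sqrt{1872 - 24784} - \left(95 + \frac{1}{78 - \frac{1}{43}}\right)} = \sqrt{\sqrt{-22912} - \frac{318578}{3353}} = \sqrt{8 i \sqrt{358} - \frac{318578}{3353}} = \sqrt{- \frac{318578}{3353} + 8 i \sqrt{358}}$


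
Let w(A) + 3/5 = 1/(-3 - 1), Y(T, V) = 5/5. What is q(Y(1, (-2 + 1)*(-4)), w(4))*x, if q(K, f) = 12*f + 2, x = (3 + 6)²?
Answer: -3321/5 ≈ -664.20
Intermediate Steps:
Y(T, V) = 1 (Y(T, V) = 5*(⅕) = 1)
w(A) = -17/20 (w(A) = -⅗ + 1/(-3 - 1) = -⅗ + 1/(-4) = -⅗ - ¼ = -17/20)
x = 81 (x = 9² = 81)
q(K, f) = 2 + 12*f
q(Y(1, (-2 + 1)*(-4)), w(4))*x = (2 + 12*(-17/20))*81 = (2 - 51/5)*81 = -41/5*81 = -3321/5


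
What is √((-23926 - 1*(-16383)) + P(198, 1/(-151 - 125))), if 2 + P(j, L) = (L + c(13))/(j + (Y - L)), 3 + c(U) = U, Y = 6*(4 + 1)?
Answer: I*√29878471843234/62929 ≈ 86.862*I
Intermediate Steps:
Y = 30 (Y = 6*5 = 30)
c(U) = -3 + U
P(j, L) = -2 + (10 + L)/(30 + j - L) (P(j, L) = -2 + (L + (-3 + 13))/(j + (30 - L)) = -2 + (L + 10)/(30 + j - L) = -2 + (10 + L)/(30 + j - L))
√((-23926 - 1*(-16383)) + P(198, 1/(-151 - 125))) = √((-23926 - 1*(-16383)) + (-50 - 2*198 + 3/(-151 - 125))/(30 + 198 - 1/(-151 - 125))) = √((-23926 + 16383) + (-50 - 396 + 3/(-276))/(30 + 198 - 1/(-276))) = √(-7543 + (-50 - 396 + 3*(-1/276))/(30 + 198 - 1*(-1/276))) = √(-7543 + (-50 - 396 - 1/92)/(30 + 198 + 1/276)) = √(-7543 - 41033/92/(62929/276)) = √(-7543 + (276/62929)*(-41033/92)) = √(-7543 - 123099/62929) = √(-474796546/62929) = I*√29878471843234/62929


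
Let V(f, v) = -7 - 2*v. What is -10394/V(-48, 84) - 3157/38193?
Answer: 396425567/6683775 ≈ 59.312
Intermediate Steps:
-10394/V(-48, 84) - 3157/38193 = -10394/(-7 - 2*84) - 3157/38193 = -10394/(-7 - 168) - 3157*1/38193 = -10394/(-175) - 3157/38193 = -10394*(-1/175) - 3157/38193 = 10394/175 - 3157/38193 = 396425567/6683775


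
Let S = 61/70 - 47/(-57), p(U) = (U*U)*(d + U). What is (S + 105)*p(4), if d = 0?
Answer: 13622944/1995 ≈ 6828.5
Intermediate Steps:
p(U) = U**3 (p(U) = (U*U)*(0 + U) = U**2*U = U**3)
S = 6767/3990 (S = 61*(1/70) - 47*(-1/57) = 61/70 + 47/57 = 6767/3990 ≈ 1.6960)
(S + 105)*p(4) = (6767/3990 + 105)*4**3 = (425717/3990)*64 = 13622944/1995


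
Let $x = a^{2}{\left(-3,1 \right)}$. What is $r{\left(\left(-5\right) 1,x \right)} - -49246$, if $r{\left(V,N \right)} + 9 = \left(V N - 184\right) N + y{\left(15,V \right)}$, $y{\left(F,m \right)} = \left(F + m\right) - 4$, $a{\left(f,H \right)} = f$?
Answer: $47182$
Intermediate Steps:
$y{\left(F,m \right)} = -4 + F + m$
$x = 9$ ($x = \left(-3\right)^{2} = 9$)
$r{\left(V,N \right)} = 2 + V + N \left(-184 + N V\right)$ ($r{\left(V,N \right)} = -9 + \left(\left(V N - 184\right) N + \left(-4 + 15 + V\right)\right) = -9 + \left(\left(N V - 184\right) N + \left(11 + V\right)\right) = -9 + \left(\left(-184 + N V\right) N + \left(11 + V\right)\right) = -9 + \left(N \left(-184 + N V\right) + \left(11 + V\right)\right) = -9 + \left(11 + V + N \left(-184 + N V\right)\right) = 2 + V + N \left(-184 + N V\right)$)
$r{\left(\left(-5\right) 1,x \right)} - -49246 = \left(2 - 5 - 1656 + \left(-5\right) 1 \cdot 9^{2}\right) - -49246 = \left(2 - 5 - 1656 - 405\right) + 49246 = -2064 + 49246 = 47182$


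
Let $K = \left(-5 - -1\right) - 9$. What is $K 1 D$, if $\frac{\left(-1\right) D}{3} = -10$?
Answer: $-390$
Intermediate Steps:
$D = 30$ ($D = \left(-3\right) \left(-10\right) = 30$)
$K = -13$ ($K = \left(-5 + 1\right) - 9 = -4 - 9 = -13$)
$K 1 D = \left(-13\right) 1 \cdot 30 = \left(-13\right) 30 = -390$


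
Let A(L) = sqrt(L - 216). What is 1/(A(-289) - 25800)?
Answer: -5160/133128101 - I*sqrt(505)/665640505 ≈ -3.876e-5 - 3.376e-8*I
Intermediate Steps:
A(L) = sqrt(-216 + L)
1/(A(-289) - 25800) = 1/(sqrt(-216 - 289) - 25800) = 1/(sqrt(-505) - 25800) = 1/(I*sqrt(505) - 25800) = 1/(-25800 + I*sqrt(505))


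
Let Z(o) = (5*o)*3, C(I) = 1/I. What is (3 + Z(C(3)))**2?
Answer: 64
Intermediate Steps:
Z(o) = 15*o
(3 + Z(C(3)))**2 = (3 + 15/3)**2 = (3 + 15*(1/3))**2 = (3 + 5)**2 = 8**2 = 64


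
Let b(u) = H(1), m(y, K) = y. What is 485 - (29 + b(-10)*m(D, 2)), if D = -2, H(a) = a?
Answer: 458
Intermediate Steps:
b(u) = 1
485 - (29 + b(-10)*m(D, 2)) = 485 - (29 + 1*(-2)) = 485 - (29 - 2) = 485 - 1*27 = 485 - 27 = 458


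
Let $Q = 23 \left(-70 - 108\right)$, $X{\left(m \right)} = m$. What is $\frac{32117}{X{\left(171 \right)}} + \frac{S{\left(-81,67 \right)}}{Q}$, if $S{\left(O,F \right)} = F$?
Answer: $\frac{131475541}{700074} \approx 187.8$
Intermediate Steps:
$Q = -4094$ ($Q = 23 \left(-178\right) = -4094$)
$\frac{32117}{X{\left(171 \right)}} + \frac{S{\left(-81,67 \right)}}{Q} = \frac{32117}{171} + \frac{67}{-4094} = 32117 \cdot \frac{1}{171} + 67 \left(- \frac{1}{4094}\right) = \frac{32117}{171} - \frac{67}{4094} = \frac{131475541}{700074}$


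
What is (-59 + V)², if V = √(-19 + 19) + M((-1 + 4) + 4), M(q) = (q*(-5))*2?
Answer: 16641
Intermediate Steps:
M(q) = -10*q (M(q) = -5*q*2 = -10*q)
V = -70 (V = √(-19 + 19) - 10*((-1 + 4) + 4) = √0 - 10*(3 + 4) = 0 - 10*7 = 0 - 70 = -70)
(-59 + V)² = (-59 - 70)² = (-129)² = 16641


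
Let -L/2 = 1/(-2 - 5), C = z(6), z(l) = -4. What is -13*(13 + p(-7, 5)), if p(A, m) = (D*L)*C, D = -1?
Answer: -1287/7 ≈ -183.86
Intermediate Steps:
C = -4
L = 2/7 (L = -2/(-2 - 5) = -2/(-7) = -2*(-1/7) = 2/7 ≈ 0.28571)
p(A, m) = 8/7 (p(A, m) = -1*2/7*(-4) = -2/7*(-4) = 8/7)
-13*(13 + p(-7, 5)) = -13*(13 + 8/7) = -13*99/7 = -1287/7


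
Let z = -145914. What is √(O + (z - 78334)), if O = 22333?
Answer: 3*I*√22435 ≈ 449.35*I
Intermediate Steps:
√(O + (z - 78334)) = √(22333 + (-145914 - 78334)) = √(22333 - 224248) = √(-201915) = 3*I*√22435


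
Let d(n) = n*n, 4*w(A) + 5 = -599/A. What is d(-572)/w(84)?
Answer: -109933824/1019 ≈ -1.0788e+5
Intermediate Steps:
w(A) = -5/4 - 599/(4*A) (w(A) = -5/4 + (-599/A)/4 = -5/4 - 599/(4*A))
d(n) = n²
d(-572)/w(84) = (-572)²/(((¼)*(-599 - 5*84)/84)) = 327184/(((¼)*(1/84)*(-599 - 420))) = 327184/(((¼)*(1/84)*(-1019))) = 327184/(-1019/336) = 327184*(-336/1019) = -109933824/1019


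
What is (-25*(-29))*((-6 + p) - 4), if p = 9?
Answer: -725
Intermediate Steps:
(-25*(-29))*((-6 + p) - 4) = (-25*(-29))*((-6 + 9) - 4) = 725*(3 - 4) = 725*(-1) = -725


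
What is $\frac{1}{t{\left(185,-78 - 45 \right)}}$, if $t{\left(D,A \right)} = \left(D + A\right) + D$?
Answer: $\frac{1}{247} \approx 0.0040486$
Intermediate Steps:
$t{\left(D,A \right)} = A + 2 D$ ($t{\left(D,A \right)} = \left(A + D\right) + D = A + 2 D$)
$\frac{1}{t{\left(185,-78 - 45 \right)}} = \frac{1}{\left(-78 - 45\right) + 2 \cdot 185} = \frac{1}{-123 + 370} = \frac{1}{247}$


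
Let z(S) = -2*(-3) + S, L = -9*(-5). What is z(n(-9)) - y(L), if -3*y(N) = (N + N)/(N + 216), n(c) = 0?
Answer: 532/87 ≈ 6.1149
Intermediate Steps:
L = 45
y(N) = -2*N/(3*(216 + N)) (y(N) = -(N + N)/(3*(N + 216)) = -2*N/(3*(216 + N)))
z(S) = 6 + S
z(n(-9)) - y(L) = (6 + 0) - (-2)*45/(648 + 3*45) = 6 - (-2)*45/(648 + 135) = 6 - (-2)*45/783 = 6 - 1*(-10/87) = 6 + 10/87 = 532/87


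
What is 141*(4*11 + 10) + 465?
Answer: 8079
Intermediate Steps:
141*(4*11 + 10) + 465 = 141*(44 + 10) + 465 = 141*54 + 465 = 7614 + 465 = 8079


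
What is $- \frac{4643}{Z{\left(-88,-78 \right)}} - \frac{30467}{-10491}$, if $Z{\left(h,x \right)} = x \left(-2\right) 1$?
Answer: $- \frac{1127099}{41964} \approx -26.859$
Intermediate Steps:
$Z{\left(h,x \right)} = - 2 x$ ($Z{\left(h,x \right)} = - 2 x 1 = - 2 x$)
$- \frac{4643}{Z{\left(-88,-78 \right)}} - \frac{30467}{-10491} = - \frac{4643}{\left(-2\right) \left(-78\right)} - \frac{30467}{-10491} = - \frac{4643}{156} - - \frac{30467}{10491} = \left(-4643\right) \frac{1}{156} + \frac{30467}{10491} = - \frac{4643}{156} + \frac{30467}{10491} = - \frac{1127099}{41964}$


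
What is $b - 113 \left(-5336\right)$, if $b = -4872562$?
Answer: $-4269594$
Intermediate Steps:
$b - 113 \left(-5336\right) = -4872562 - 113 \left(-5336\right) = -4872562 - -602968 = -4872562 + 602968 = -4269594$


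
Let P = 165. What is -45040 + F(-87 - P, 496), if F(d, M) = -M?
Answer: -45536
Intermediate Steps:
-45040 + F(-87 - P, 496) = -45040 - 1*496 = -45040 - 496 = -45536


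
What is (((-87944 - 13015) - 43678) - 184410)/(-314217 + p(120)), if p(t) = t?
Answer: 329047/314097 ≈ 1.0476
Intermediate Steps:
(((-87944 - 13015) - 43678) - 184410)/(-314217 + p(120)) = (((-87944 - 13015) - 43678) - 184410)/(-314217 + 120) = ((-100959 - 43678) - 184410)/(-314097) = (-144637 - 184410)*(-1/314097) = -329047*(-1/314097) = 329047/314097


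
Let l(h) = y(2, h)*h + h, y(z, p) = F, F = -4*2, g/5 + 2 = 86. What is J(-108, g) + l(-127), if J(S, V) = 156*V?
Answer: 66409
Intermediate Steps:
g = 420 (g = -10 + 5*86 = -10 + 430 = 420)
F = -8
y(z, p) = -8
l(h) = -7*h (l(h) = -8*h + h = -7*h)
J(-108, g) + l(-127) = 156*420 - 7*(-127) = 65520 + 889 = 66409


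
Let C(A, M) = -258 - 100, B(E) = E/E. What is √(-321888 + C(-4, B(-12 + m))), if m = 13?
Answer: I*√322246 ≈ 567.67*I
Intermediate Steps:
B(E) = 1
C(A, M) = -358
√(-321888 + C(-4, B(-12 + m))) = √(-321888 - 358) = √(-322246) = I*√322246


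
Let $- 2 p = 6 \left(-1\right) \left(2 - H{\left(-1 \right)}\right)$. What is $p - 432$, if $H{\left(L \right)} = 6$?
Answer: $-444$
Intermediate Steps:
$p = -12$ ($p = - \frac{6 \left(-1\right) \left(2 - 6\right)}{2} = - \frac{\left(-6\right) \left(2 - 6\right)}{2} = - \frac{\left(-6\right) \left(-4\right)}{2} = \left(- \frac{1}{2}\right) 24 = -12$)
$p - 432 = -12 - 432 = -444$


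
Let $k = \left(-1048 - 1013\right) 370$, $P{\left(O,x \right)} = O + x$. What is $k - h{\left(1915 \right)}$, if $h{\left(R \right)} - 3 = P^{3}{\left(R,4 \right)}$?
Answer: $-7067597132$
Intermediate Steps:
$h{\left(R \right)} = 3 + \left(4 + R\right)^{3}$ ($h{\left(R \right)} = 3 + \left(R + 4\right)^{3} = 3 + \left(4 + R\right)^{3}$)
$k = -762570$ ($k = \left(-2061\right) 370 = -762570$)
$k - h{\left(1915 \right)} = -762570 - \left(3 + \left(4 + 1915\right)^{3}\right) = -762570 - \left(3 + 1919^{3}\right) = -762570 - \left(3 + 7066834559\right) = -762570 - 7066834562 = -7067597132$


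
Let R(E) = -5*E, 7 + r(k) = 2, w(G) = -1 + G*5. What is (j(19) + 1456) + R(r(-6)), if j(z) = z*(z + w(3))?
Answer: 2108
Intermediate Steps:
w(G) = -1 + 5*G
r(k) = -5 (r(k) = -7 + 2 = -5)
j(z) = z*(14 + z) (j(z) = z*(z + (-1 + 5*3)) = z*(z + (-1 + 15)) = z*(z + 14) = z*(14 + z))
(j(19) + 1456) + R(r(-6)) = (19*(14 + 19) + 1456) - 5*(-5) = (19*33 + 1456) + 25 = (627 + 1456) + 25 = 2083 + 25 = 2108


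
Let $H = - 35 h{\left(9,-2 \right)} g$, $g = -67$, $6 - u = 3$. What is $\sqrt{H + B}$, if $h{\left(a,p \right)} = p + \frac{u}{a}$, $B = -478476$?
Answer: $\frac{i \sqrt{4341459}}{3} \approx 694.54 i$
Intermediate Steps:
$u = 3$ ($u = 6 - 3 = 3$)
$h{\left(a,p \right)} = p + \frac{3}{a}$
$H = - \frac{11725}{3}$ ($H = - 35 \left(-2 + \frac{3}{9}\right) \left(-67\right) = - 35 \left(-2 + 3 \cdot \frac{1}{9}\right) \left(-67\right) = - 35 \left(-2 + \frac{1}{3}\right) \left(-67\right) = \left(-35\right) \left(- \frac{5}{3}\right) \left(-67\right) = \frac{175}{3} \left(-67\right) = - \frac{11725}{3} \approx -3908.3$)
$\sqrt{H + B} = \sqrt{- \frac{11725}{3} - 478476} = \sqrt{- \frac{1447153}{3}} = \frac{i \sqrt{4341459}}{3}$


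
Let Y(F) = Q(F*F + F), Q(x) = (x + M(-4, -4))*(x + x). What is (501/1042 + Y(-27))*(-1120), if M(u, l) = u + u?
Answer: -568568164080/521 ≈ -1.0913e+9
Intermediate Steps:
M(u, l) = 2*u
Q(x) = 2*x*(-8 + x) (Q(x) = (x + 2*(-4))*(x + x) = (x - 8)*(2*x) = (-8 + x)*(2*x) = 2*x*(-8 + x))
Y(F) = 2*(F + F²)*(-8 + F + F²) (Y(F) = 2*(F*F + F)*(-8 + (F*F + F)) = 2*(F² + F)*(-8 + (F² + F)) = 2*(F + F²)*(-8 + (F + F²)) = 2*(F + F²)*(-8 + F + F²))
(501/1042 + Y(-27))*(-1120) = (501/1042 + 2*(-27)*(1 - 27)*(-8 - 27*(1 - 27)))*(-1120) = (501*(1/1042) + 2*(-27)*(-26)*(-8 - 27*(-26)))*(-1120) = (501/1042 + 2*(-27)*(-26)*(-8 + 702))*(-1120) = (501/1042 + 2*(-27)*(-26)*694)*(-1120) = (501/1042 + 974376)*(-1120) = (1015300293/1042)*(-1120) = -568568164080/521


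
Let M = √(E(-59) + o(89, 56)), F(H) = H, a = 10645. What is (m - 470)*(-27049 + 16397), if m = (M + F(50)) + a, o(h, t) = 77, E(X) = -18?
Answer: -108916700 - 10652*√59 ≈ -1.0900e+8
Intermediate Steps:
M = √59 (M = √(-18 + 77) = √59 ≈ 7.6811)
m = 10695 + √59 (m = (√59 + 50) + 10645 = (50 + √59) + 10645 = 10695 + √59 ≈ 10703.)
(m - 470)*(-27049 + 16397) = ((10695 + √59) - 470)*(-27049 + 16397) = (10225 + √59)*(-10652) = -108916700 - 10652*√59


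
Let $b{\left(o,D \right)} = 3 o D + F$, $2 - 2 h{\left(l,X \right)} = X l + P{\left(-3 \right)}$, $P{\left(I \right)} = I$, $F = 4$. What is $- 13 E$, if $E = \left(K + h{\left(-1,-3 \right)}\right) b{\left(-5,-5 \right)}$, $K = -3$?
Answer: $2054$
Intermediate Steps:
$h{\left(l,X \right)} = \frac{5}{2} - \frac{X l}{2}$ ($h{\left(l,X \right)} = 1 - \frac{X l - 3}{2} = 1 - \frac{-3 + X l}{2} = 1 - \left(- \frac{3}{2} + \frac{X l}{2}\right) = \frac{5}{2} - \frac{X l}{2}$)
$b{\left(o,D \right)} = 4 + 3 D o$ ($b{\left(o,D \right)} = 3 o D + 4 = 3 D o + 4 = 4 + 3 D o$)
$E = -158$ ($E = \left(-3 + \left(\frac{5}{2} - \left(- \frac{3}{2}\right) \left(-1\right)\right)\right) \left(4 + 3 \left(-5\right) \left(-5\right)\right) = \left(-3 + \left(\frac{5}{2} - \frac{3}{2}\right)\right) \left(4 + 75\right) = \left(-3 + 1\right) 79 = \left(-2\right) 79 = -158$)
$- 13 E = \left(-13\right) \left(-158\right) = 2054$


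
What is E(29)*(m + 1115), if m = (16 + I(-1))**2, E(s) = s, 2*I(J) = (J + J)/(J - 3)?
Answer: 639885/16 ≈ 39993.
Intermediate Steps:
I(J) = J/(-3 + J) (I(J) = ((J + J)/(J - 3))/2 = ((2*J)/(-3 + J))/2 = (2*J/(-3 + J))/2 = J/(-3 + J))
m = 4225/16 (m = (16 - 1/(-3 - 1))**2 = (16 - 1/(-4))**2 = (16 - 1*(-1/4))**2 = (16 + 1/4)**2 = (65/4)**2 = 4225/16 ≈ 264.06)
E(29)*(m + 1115) = 29*(4225/16 + 1115) = 29*(22065/16) = 639885/16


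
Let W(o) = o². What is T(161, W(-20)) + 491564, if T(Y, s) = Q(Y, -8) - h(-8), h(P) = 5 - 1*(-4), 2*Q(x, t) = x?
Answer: 983271/2 ≈ 4.9164e+5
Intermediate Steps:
Q(x, t) = x/2
h(P) = 9 (h(P) = 5 + 4 = 9)
T(Y, s) = -9 + Y/2 (T(Y, s) = Y/2 - 1*9 = Y/2 - 9 = -9 + Y/2)
T(161, W(-20)) + 491564 = (-9 + (½)*161) + 491564 = (-9 + 161/2) + 491564 = 143/2 + 491564 = 983271/2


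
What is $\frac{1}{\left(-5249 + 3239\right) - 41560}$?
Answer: $- \frac{1}{43570} \approx -2.2952 \cdot 10^{-5}$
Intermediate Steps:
$\frac{1}{\left(-5249 + 3239\right) - 41560} = \frac{1}{-2010 - 41560} = \frac{1}{-43570} = - \frac{1}{43570}$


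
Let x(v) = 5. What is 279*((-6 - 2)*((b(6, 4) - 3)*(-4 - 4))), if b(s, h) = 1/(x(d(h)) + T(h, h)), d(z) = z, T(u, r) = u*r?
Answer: -369024/7 ≈ -52718.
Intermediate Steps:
T(u, r) = r*u
b(s, h) = 1/(5 + h²) (b(s, h) = 1/(5 + h*h) = 1/(5 + h²))
279*((-6 - 2)*((b(6, 4) - 3)*(-4 - 4))) = 279*((-6 - 2)*((1/(5 + 4²) - 3)*(-4 - 4))) = 279*(-8*(1/(5 + 16) - 3)*(-8)) = 279*(-8*(1/21 - 3)*(-8)) = 279*(-(-496)*(-8)/21) = 279*(-8*496/21) = 279*(-3968/21) = -369024/7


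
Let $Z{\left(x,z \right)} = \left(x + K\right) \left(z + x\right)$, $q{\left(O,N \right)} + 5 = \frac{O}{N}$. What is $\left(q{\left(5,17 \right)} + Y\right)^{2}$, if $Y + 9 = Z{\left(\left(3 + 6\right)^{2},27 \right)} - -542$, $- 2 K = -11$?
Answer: $\frac{28155162025}{289} \approx 9.7423 \cdot 10^{7}$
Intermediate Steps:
$q{\left(O,N \right)} = -5 + \frac{O}{N}$
$K = \frac{11}{2}$ ($K = \left(- \frac{1}{2}\right) \left(-11\right) = \frac{11}{2} \approx 5.5$)
$Z{\left(x,z \right)} = \left(\frac{11}{2} + x\right) \left(x + z\right)$ ($Z{\left(x,z \right)} = \left(x + \frac{11}{2}\right) \left(z + x\right) = \left(\frac{11}{2} + x\right) \left(x + z\right)$)
$Y = 9875$ ($Y = -9 - \left(- \frac{1381}{2} - \left(3 + 6\right)^{4} - \frac{11 \left(3 + 6\right)^{2}}{2} - \left(3 + 6\right)^{2} \cdot 27\right) = -9 + \left(\left(\left(9^{2}\right)^{2} + \frac{11 \cdot 9^{2}}{2} + \frac{297}{2} + 9^{2} \cdot 27\right) + 542\right) = -9 + \left(\left(81^{2} + \frac{11}{2} \cdot 81 + \frac{297}{2} + 81 \cdot 27\right) + 542\right) = -9 + \left(\left(6561 + \frac{891}{2} + \frac{297}{2} + 2187\right) + 542\right) = -9 + \left(9342 + 542\right) = -9 + 9884 = 9875$)
$\left(q{\left(5,17 \right)} + Y\right)^{2} = \left(\left(-5 + \frac{5}{17}\right) + 9875\right)^{2} = \left(- \frac{80}{17} + 9875\right)^{2} = \left(\frac{167795}{17}\right)^{2} = \frac{28155162025}{289}$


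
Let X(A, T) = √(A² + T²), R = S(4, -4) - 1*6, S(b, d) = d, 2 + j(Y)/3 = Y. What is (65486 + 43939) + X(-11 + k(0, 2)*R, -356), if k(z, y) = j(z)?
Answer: 109425 + √129137 ≈ 1.0978e+5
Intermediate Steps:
j(Y) = -6 + 3*Y
k(z, y) = -6 + 3*z
R = -10 (R = -4 - 1*6 = -4 - 6 = -10)
(65486 + 43939) + X(-11 + k(0, 2)*R, -356) = (65486 + 43939) + √((-11 + (-6 + 3*0)*(-10))² + (-356)²) = 109425 + √((-11 + (-6 + 0)*(-10))² + 126736) = 109425 + √((-11 - 6*(-10))² + 126736) = 109425 + √((-11 + 60)² + 126736) = 109425 + √(49² + 126736) = 109425 + √(2401 + 126736) = 109425 + √129137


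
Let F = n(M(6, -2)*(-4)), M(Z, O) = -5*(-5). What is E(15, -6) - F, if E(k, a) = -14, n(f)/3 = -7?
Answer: 7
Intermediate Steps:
M(Z, O) = 25
n(f) = -21 (n(f) = 3*(-7) = -21)
F = -21
E(15, -6) - F = -14 - 1*(-21) = -14 + 21 = 7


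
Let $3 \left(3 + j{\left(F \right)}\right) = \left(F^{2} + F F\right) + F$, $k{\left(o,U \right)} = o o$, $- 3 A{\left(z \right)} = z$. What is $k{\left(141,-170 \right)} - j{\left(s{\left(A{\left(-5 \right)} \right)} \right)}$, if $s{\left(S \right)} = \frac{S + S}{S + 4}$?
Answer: $\frac{17239058}{867} \approx 19884.0$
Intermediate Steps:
$A{\left(z \right)} = - \frac{z}{3}$
$k{\left(o,U \right)} = o^{2}$
$s{\left(S \right)} = \frac{2 S}{4 + S}$
$j{\left(F \right)} = -3 + \frac{F}{3} + \frac{2 F^{2}}{3}$ ($j{\left(F \right)} = -3 + \frac{\left(F^{2} + F F\right) + F}{3} = -3 + \frac{\left(F^{2} + F^{2}\right) + F}{3} = -3 + \frac{2 F^{2} + F}{3} = -3 + \frac{F + 2 F^{2}}{3} = -3 + \left(\frac{F}{3} + \frac{2 F^{2}}{3}\right) = -3 + \frac{F}{3} + \frac{2 F^{2}}{3}$)
$k{\left(141,-170 \right)} - j{\left(s{\left(A{\left(-5 \right)} \right)} \right)} = 141^{2} - \left(-3 + \frac{2 \left(\left(- \frac{1}{3}\right) \left(-5\right)\right) \frac{1}{4 - - \frac{5}{3}}}{3} + \frac{2 \left(\frac{2 \left(\left(- \frac{1}{3}\right) \left(-5\right)\right)}{4 - - \frac{5}{3}}\right)^{2}}{3}\right) = 19881 - \left(-3 + \frac{2 \cdot \frac{5}{3} \frac{1}{4 + \frac{5}{3}}}{3} + \frac{2 \left(2 \cdot \frac{5}{3} \frac{1}{4 + \frac{5}{3}}\right)^{2}}{3}\right) = 19881 - \left(-3 + \frac{2 \cdot \frac{5}{3} \frac{1}{\frac{17}{3}}}{3} + \frac{2 \left(2 \cdot \frac{5}{3} \frac{1}{\frac{17}{3}}\right)^{2}}{3}\right) = 19881 - \left(-3 + \frac{2 \cdot \frac{5}{3} \cdot \frac{3}{17}}{3} + \frac{2 \left(2 \cdot \frac{5}{3} \cdot \frac{3}{17}\right)^{2}}{3}\right) = 19881 - \left(-3 + \frac{1}{3} \cdot \frac{10}{17} + \frac{2 \left(\frac{10}{17}\right)^{2}}{3}\right) = 19881 - \left(-3 + \frac{10}{51} + \frac{2}{3} \cdot \frac{100}{289}\right) = 19881 - \left(-3 + \frac{10}{51} + \frac{200}{867}\right) = 19881 - - \frac{2231}{867} = 19881 + \frac{2231}{867} = \frac{17239058}{867}$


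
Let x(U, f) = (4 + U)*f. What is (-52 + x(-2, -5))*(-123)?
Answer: 7626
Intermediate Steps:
x(U, f) = f*(4 + U)
(-52 + x(-2, -5))*(-123) = (-52 - 5*(4 - 2))*(-123) = (-52 - 5*2)*(-123) = (-52 - 10)*(-123) = -62*(-123) = 7626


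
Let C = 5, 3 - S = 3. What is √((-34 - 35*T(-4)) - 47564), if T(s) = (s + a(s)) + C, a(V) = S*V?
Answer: I*√47633 ≈ 218.25*I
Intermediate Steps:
S = 0 (S = 3 - 1*3 = 3 - 3 = 0)
a(V) = 0 (a(V) = 0*V = 0)
T(s) = 5 + s (T(s) = (s + 0) + 5 = s + 5 = 5 + s)
√((-34 - 35*T(-4)) - 47564) = √((-34 - 35*(5 - 4)) - 47564) = √((-34 - 35*1) - 47564) = √((-34 - 35) - 47564) = √(-69 - 47564) = √(-47633) = I*√47633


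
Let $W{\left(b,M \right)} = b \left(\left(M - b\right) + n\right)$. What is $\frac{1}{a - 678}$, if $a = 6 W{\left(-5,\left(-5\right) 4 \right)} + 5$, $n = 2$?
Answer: $- \frac{1}{283} \approx -0.0035336$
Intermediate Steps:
$W{\left(b,M \right)} = b \left(2 + M - b\right)$ ($W{\left(b,M \right)} = b \left(\left(M - b\right) + 2\right) = b \left(2 + M - b\right)$)
$a = 395$ ($a = 6 \left(- 5 \left(2 - 20 - -5\right)\right) + 5 = 6 \left(- 5 \left(2 - 20 + 5\right)\right) + 5 = 6 \left(\left(-5\right) \left(-13\right)\right) + 5 = 6 \cdot 65 + 5 = 390 + 5 = 395$)
$\frac{1}{a - 678} = \frac{1}{395 - 678} = \frac{1}{-283} = - \frac{1}{283}$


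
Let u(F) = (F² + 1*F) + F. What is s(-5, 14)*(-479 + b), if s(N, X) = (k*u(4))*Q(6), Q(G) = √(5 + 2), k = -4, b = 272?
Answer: 19872*√7 ≈ 52576.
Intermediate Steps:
u(F) = F² + 2*F (u(F) = (F² + F) + F = (F + F²) + F = F² + 2*F)
Q(G) = √7
s(N, X) = -96*√7 (s(N, X) = (-16*(2 + 4))*√7 = (-16*6)*√7 = (-4*24)*√7 = -96*√7)
s(-5, 14)*(-479 + b) = (-96*√7)*(-479 + 272) = -96*√7*(-207) = 19872*√7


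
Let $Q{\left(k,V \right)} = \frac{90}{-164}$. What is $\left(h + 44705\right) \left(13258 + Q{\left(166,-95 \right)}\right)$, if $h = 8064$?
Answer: $\frac{57365760359}{82} \approx 6.9958 \cdot 10^{8}$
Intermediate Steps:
$Q{\left(k,V \right)} = - \frac{45}{82}$ ($Q{\left(k,V \right)} = 90 \left(- \frac{1}{164}\right) = - \frac{45}{82}$)
$\left(h + 44705\right) \left(13258 + Q{\left(166,-95 \right)}\right) = \left(8064 + 44705\right) \left(13258 - \frac{45}{82}\right) = 52769 \cdot \frac{1087111}{82} = \frac{57365760359}{82}$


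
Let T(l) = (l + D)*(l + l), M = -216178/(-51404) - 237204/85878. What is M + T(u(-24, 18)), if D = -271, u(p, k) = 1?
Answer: -66040099017/122624242 ≈ -538.56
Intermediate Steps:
M = 176991663/122624242 (M = -216178*(-1/51404) - 237204*1/85878 = 108089/25702 - 13178/4771 = 176991663/122624242 ≈ 1.4434)
T(l) = 2*l*(-271 + l) (T(l) = (l - 271)*(l + l) = (-271 + l)*(2*l) = 2*l*(-271 + l))
M + T(u(-24, 18)) = 176991663/122624242 + 2*1*(-271 + 1) = 176991663/122624242 + 2*1*(-270) = 176991663/122624242 - 540 = -66040099017/122624242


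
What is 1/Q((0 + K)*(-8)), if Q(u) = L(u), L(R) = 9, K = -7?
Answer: ⅑ ≈ 0.11111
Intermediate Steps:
Q(u) = 9
1/Q((0 + K)*(-8)) = 1/9 = ⅑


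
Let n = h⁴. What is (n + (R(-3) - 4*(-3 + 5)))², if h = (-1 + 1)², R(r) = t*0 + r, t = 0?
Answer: 121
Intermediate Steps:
R(r) = r (R(r) = 0*0 + r = 0 + r = r)
h = 0 (h = 0² = 0)
n = 0 (n = 0⁴ = 0)
(n + (R(-3) - 4*(-3 + 5)))² = (0 + (-3 - 4*(-3 + 5)))² = (0 + (-3 - 4*2))² = (0 + (-3 - 8))² = (0 - 11)² = (-11)² = 121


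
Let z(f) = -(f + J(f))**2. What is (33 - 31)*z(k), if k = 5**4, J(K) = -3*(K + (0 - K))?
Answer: -781250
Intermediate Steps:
J(K) = 0 (J(K) = -3*(K - K) = -3*0 = 0)
k = 625
z(f) = -f**2 (z(f) = -(f + 0)**2 = -f**2)
(33 - 31)*z(k) = (33 - 31)*(-1*625**2) = 2*(-1*390625) = 2*(-390625) = -781250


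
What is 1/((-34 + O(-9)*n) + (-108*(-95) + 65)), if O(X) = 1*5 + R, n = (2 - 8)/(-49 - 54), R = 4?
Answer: 103/1060027 ≈ 9.7167e-5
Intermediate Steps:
n = 6/103 (n = -6/(-103) = -6*(-1/103) = 6/103 ≈ 0.058252)
O(X) = 9 (O(X) = 1*5 + 4 = 5 + 4 = 9)
1/((-34 + O(-9)*n) + (-108*(-95) + 65)) = 1/((-34 + 9*(6/103)) + (-108*(-95) + 65)) = 1/((-34 + 54/103) + (10260 + 65)) = 1/(-3448/103 + 10325) = 1/(1060027/103) = 103/1060027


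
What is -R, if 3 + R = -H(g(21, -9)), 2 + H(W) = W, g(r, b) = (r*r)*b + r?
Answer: -3947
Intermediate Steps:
g(r, b) = r + b*r² (g(r, b) = r²*b + r = b*r² + r = r + b*r²)
H(W) = -2 + W
R = 3947 (R = -3 - (-2 + 21*(1 - 9*21)) = -3 - (-2 + 21*(1 - 189)) = -3 - (-2 + 21*(-188)) = -3 - (-2 - 3948) = -3 - 1*(-3950) = -3 + 3950 = 3947)
-R = -1*3947 = -3947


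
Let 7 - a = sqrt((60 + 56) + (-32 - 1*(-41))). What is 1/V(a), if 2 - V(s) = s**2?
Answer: -43/1271 - 35*sqrt(5)/2542 ≈ -0.064619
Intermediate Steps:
a = 7 - 5*sqrt(5) (a = 7 - sqrt((60 + 56) + (-32 - 1*(-41))) = 7 - sqrt(116 + (-32 + 41)) = 7 - sqrt(116 + 9) = 7 - sqrt(125) = 7 - 5*sqrt(5) ≈ -4.1803)
V(s) = 2 - s**2
1/V(a) = 1/(2 - (7 - 5*sqrt(5))**2)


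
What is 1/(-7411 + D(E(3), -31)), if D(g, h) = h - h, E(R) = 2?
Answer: -1/7411 ≈ -0.00013493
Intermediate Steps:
D(g, h) = 0
1/(-7411 + D(E(3), -31)) = 1/(-7411 + 0) = 1/(-7411) = -1/7411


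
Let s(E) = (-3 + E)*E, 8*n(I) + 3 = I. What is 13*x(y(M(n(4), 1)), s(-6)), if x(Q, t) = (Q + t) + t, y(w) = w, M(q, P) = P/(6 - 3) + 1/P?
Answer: 4264/3 ≈ 1421.3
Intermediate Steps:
n(I) = -3/8 + I/8
M(q, P) = 1/P + P/3 (M(q, P) = P/3 + 1/P = 1/P + P/3)
s(E) = E*(-3 + E)
x(Q, t) = Q + 2*t
13*x(y(M(n(4), 1)), s(-6)) = 13*((1/1 + (⅓)*1) + 2*(-6*(-3 - 6))) = 13*((1 + ⅓) + 2*(-6*(-9))) = 13*(4/3 + 2*54) = 13*(4/3 + 108) = 13*(328/3) = 4264/3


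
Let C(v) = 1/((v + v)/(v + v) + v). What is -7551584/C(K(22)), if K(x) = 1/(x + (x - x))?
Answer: -86843216/11 ≈ -7.8948e+6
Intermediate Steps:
K(x) = 1/x (K(x) = 1/(x + 0) = 1/x)
C(v) = 1/(1 + v) (C(v) = 1/((2*v)/((2*v)) + v) = 1/((2*v)*(1/(2*v)) + v) = 1/(1 + v))
-7551584/C(K(22)) = -7551584/(1/(1 + 1/22)) = -7551584/(1/(23/22)) = -7551584/22/23 = -7551584*23/22 = -86843216/11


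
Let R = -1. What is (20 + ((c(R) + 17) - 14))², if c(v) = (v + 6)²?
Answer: 2304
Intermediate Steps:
c(v) = (6 + v)²
(20 + ((c(R) + 17) - 14))² = (20 + (((6 - 1)² + 17) - 14))² = (20 + ((5² + 17) - 14))² = (20 + ((25 + 17) - 14))² = (20 + (42 - 14))² = (20 + 28)² = 48² = 2304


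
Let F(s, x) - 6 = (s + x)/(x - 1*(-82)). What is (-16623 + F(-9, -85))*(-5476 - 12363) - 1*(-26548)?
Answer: 887694767/3 ≈ 2.9590e+8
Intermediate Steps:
F(s, x) = 6 + (s + x)/(82 + x) (F(s, x) = 6 + (s + x)/(x - 1*(-82)) = 6 + (s + x)/(x + 82) = 6 + (s + x)/(82 + x))
(-16623 + F(-9, -85))*(-5476 - 12363) - 1*(-26548) = (-16623 + (492 - 9 + 7*(-85))/(82 - 85))*(-5476 - 12363) - 1*(-26548) = (-16623 + (492 - 9 - 595)/(-3))*(-17839) + 26548 = (-16623 - ⅓*(-112))*(-17839) + 26548 = (-16623 + 112/3)*(-17839) + 26548 = -49757/3*(-17839) + 26548 = 887615123/3 + 26548 = 887694767/3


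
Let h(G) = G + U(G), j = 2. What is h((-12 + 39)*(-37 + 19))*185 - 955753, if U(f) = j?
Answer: -1045293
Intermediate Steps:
U(f) = 2
h(G) = 2 + G (h(G) = G + 2 = 2 + G)
h((-12 + 39)*(-37 + 19))*185 - 955753 = (2 + (-12 + 39)*(-37 + 19))*185 - 955753 = (2 + 27*(-18))*185 - 955753 = (2 - 486)*185 - 955753 = -484*185 - 955753 = -89540 - 955753 = -1045293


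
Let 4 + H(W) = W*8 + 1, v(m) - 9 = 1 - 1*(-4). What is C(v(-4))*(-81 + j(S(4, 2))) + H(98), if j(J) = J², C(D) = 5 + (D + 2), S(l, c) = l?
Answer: -584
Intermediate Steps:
v(m) = 14 (v(m) = 9 + (1 - 1*(-4)) = 9 + (1 + 4) = 9 + 5 = 14)
C(D) = 7 + D (C(D) = 5 + (2 + D) = 7 + D)
H(W) = -3 + 8*W (H(W) = -4 + (W*8 + 1) = -4 + (8*W + 1) = -4 + (1 + 8*W) = -3 + 8*W)
C(v(-4))*(-81 + j(S(4, 2))) + H(98) = (7 + 14)*(-81 + 4²) + (-3 + 8*98) = 21*(-81 + 16) + (-3 + 784) = 21*(-65) + 781 = -1365 + 781 = -584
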